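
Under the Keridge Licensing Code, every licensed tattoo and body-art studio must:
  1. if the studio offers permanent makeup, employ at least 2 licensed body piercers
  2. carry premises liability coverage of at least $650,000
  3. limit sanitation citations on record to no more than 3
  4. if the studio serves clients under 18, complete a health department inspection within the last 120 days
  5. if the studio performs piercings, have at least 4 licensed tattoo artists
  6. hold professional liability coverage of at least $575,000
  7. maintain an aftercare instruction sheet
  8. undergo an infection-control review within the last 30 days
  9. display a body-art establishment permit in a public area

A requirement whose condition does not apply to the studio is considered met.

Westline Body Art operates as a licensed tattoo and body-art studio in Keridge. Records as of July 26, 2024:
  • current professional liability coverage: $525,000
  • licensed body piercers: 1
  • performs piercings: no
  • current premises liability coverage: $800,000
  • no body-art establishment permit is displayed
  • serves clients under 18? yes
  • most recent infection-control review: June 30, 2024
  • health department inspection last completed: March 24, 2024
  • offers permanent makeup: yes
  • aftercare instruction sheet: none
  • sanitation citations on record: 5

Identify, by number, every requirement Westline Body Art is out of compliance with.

1, 3, 4, 6, 7, 9

1. condition 'offers permanent makeup' holds; licensed body piercers 1 < 2 → not met
2. premises liability coverage $800,000 ≥ $650,000 → met
3. sanitation citations on record 5 > 3 → not met
4. condition 'serves clients under 18' holds; health department inspection 124 days ago vs limit 120 → not met
5. condition 'performs piercings' does not hold → requirement n/a → met
6. professional liability coverage $525,000 < $575,000 → not met
7. aftercare instruction sheet absent → not met
8. infection-control review 26 days ago vs limit 30 → met
9. body-art establishment permit absent → not met
Not met: 1, 3, 4, 6, 7, 9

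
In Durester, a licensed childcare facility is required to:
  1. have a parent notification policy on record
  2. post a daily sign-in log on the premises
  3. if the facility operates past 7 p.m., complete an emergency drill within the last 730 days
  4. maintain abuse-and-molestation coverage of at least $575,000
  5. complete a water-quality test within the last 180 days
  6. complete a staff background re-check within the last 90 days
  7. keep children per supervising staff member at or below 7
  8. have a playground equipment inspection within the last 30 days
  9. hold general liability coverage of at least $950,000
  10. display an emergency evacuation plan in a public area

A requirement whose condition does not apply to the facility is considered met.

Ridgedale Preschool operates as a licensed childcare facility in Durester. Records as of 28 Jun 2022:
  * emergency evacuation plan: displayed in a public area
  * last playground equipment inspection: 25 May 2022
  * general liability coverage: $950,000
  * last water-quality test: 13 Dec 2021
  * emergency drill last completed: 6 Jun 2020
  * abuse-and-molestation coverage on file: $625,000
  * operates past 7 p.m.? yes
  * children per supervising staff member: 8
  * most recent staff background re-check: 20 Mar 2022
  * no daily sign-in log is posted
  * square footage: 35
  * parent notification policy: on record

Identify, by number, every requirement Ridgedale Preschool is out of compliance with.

2, 3, 5, 6, 7, 8

1. parent notification policy present → met
2. daily sign-in log absent → not met
3. condition 'operates past 7 p.m.' holds; emergency drill 752 days ago vs limit 730 → not met
4. abuse-and-molestation coverage $625,000 ≥ $575,000 → met
5. water-quality test 197 days ago vs limit 180 → not met
6. staff background re-check 100 days ago vs limit 90 → not met
7. children per supervising staff member 8 > 7 → not met
8. playground equipment inspection 34 days ago vs limit 30 → not met
9. general liability coverage $950,000 ≥ $950,000 → met
10. emergency evacuation plan present → met
Not met: 2, 3, 5, 6, 7, 8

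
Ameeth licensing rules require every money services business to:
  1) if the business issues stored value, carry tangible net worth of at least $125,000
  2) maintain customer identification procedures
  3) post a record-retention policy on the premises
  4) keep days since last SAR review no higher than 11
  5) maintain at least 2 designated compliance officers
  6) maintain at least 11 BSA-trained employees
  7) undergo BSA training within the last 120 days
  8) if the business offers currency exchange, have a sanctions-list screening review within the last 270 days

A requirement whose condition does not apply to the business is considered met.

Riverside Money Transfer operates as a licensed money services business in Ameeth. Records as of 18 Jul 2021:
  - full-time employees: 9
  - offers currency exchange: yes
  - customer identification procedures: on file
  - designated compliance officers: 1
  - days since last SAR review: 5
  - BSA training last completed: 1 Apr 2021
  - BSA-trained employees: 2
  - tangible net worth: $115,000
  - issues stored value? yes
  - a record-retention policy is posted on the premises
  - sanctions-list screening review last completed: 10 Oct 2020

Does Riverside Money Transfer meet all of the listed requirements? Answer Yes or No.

1. condition 'issues stored value' holds; tangible net worth $115,000 < $125,000 → not met
2. customer identification procedures present → met
3. record-retention policy present → met
4. days since last SAR review 5 ≤ 11 → met
5. designated compliance officers 1 < 2 → not met
6. BSA-trained employees 2 < 11 → not met
7. BSA training 108 days ago vs limit 120 → met
8. condition 'offers currency exchange' holds; sanctions-list screening review 281 days ago vs limit 270 → not met
Not met: 1, 5, 6, 8

No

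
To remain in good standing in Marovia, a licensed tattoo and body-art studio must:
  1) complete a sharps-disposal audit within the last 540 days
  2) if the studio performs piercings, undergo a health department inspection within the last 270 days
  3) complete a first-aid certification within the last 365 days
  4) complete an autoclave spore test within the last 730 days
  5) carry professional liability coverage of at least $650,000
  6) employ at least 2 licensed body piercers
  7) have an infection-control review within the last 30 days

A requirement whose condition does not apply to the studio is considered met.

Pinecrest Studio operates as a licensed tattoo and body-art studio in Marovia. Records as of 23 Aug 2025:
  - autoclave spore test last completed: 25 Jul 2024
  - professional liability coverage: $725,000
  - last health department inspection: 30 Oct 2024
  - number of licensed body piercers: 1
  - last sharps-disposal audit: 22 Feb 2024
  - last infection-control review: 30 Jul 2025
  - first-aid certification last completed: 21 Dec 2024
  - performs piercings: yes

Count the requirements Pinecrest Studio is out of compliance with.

1. sharps-disposal audit 548 days ago vs limit 540 → not met
2. condition 'performs piercings' holds; health department inspection 297 days ago vs limit 270 → not met
3. first-aid certification 245 days ago vs limit 365 → met
4. autoclave spore test 394 days ago vs limit 730 → met
5. professional liability coverage $725,000 ≥ $650,000 → met
6. licensed body piercers 1 < 2 → not met
7. infection-control review 24 days ago vs limit 30 → met
Not met: 3 of 7

3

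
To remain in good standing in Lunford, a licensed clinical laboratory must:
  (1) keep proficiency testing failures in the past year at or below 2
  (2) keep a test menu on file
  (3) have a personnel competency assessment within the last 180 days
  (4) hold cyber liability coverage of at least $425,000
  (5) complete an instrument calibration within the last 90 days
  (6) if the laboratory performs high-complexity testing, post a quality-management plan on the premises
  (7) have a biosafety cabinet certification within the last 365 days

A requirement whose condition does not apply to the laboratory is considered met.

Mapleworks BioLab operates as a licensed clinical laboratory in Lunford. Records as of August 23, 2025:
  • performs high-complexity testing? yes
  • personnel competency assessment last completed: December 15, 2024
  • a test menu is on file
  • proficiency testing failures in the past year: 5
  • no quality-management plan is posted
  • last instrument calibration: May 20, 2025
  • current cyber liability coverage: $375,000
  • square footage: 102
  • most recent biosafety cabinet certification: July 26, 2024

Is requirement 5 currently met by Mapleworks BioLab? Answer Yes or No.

5. instrument calibration 95 days ago vs limit 90 → not met

No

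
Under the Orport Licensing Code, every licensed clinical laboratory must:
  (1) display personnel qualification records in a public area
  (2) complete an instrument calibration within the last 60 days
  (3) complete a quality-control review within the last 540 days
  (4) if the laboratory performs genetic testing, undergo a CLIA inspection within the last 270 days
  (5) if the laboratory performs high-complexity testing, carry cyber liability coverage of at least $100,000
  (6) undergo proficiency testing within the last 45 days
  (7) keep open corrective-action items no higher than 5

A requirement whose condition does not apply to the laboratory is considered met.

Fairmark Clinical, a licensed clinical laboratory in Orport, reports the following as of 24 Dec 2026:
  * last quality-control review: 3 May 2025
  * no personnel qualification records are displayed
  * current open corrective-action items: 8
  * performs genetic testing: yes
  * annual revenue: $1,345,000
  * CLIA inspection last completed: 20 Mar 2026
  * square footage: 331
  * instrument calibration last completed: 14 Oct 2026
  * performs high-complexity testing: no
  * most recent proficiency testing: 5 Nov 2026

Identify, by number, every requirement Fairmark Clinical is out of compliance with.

1, 2, 3, 4, 6, 7

1. personnel qualification records absent → not met
2. instrument calibration 71 days ago vs limit 60 → not met
3. quality-control review 600 days ago vs limit 540 → not met
4. condition 'performs genetic testing' holds; CLIA inspection 279 days ago vs limit 270 → not met
5. condition 'performs high-complexity testing' does not hold → requirement n/a → met
6. proficiency testing 49 days ago vs limit 45 → not met
7. open corrective-action items 8 > 5 → not met
Not met: 1, 2, 3, 4, 6, 7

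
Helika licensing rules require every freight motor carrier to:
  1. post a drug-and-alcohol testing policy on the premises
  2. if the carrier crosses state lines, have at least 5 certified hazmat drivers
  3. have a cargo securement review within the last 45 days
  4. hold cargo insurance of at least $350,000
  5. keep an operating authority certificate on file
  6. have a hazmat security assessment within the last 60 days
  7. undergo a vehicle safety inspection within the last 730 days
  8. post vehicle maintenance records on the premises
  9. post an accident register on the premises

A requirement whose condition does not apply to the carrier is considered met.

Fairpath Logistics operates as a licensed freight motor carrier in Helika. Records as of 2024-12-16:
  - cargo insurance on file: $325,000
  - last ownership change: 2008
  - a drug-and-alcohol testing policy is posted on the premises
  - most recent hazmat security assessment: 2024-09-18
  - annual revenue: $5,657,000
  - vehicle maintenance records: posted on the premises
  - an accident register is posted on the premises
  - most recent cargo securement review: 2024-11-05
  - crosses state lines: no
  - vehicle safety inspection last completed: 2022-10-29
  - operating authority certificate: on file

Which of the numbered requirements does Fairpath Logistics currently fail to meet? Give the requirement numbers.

1. drug-and-alcohol testing policy present → met
2. condition 'crosses state lines' does not hold → requirement n/a → met
3. cargo securement review 41 days ago vs limit 45 → met
4. cargo insurance $325,000 < $350,000 → not met
5. operating authority certificate present → met
6. hazmat security assessment 89 days ago vs limit 60 → not met
7. vehicle safety inspection 779 days ago vs limit 730 → not met
8. vehicle maintenance records present → met
9. accident register present → met
Not met: 4, 6, 7

4, 6, 7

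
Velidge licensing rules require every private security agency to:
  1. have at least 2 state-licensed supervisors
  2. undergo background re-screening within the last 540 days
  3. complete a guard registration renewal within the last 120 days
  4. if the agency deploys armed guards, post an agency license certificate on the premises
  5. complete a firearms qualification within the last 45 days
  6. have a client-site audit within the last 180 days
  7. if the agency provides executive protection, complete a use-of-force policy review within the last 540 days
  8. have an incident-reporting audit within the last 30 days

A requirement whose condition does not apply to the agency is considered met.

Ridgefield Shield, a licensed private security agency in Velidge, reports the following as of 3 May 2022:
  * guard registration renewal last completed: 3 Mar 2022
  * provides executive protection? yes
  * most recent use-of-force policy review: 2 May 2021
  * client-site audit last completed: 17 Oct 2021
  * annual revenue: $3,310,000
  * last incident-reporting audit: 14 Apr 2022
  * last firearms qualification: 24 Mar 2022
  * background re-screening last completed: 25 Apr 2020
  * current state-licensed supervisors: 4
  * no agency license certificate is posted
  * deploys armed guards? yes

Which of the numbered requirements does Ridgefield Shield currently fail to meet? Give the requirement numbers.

1. state-licensed supervisors 4 ≥ 2 → met
2. background re-screening 738 days ago vs limit 540 → not met
3. guard registration renewal 61 days ago vs limit 120 → met
4. condition 'deploys armed guards' holds; agency license certificate absent → not met
5. firearms qualification 40 days ago vs limit 45 → met
6. client-site audit 198 days ago vs limit 180 → not met
7. condition 'provides executive protection' holds; use-of-force policy review 366 days ago vs limit 540 → met
8. incident-reporting audit 19 days ago vs limit 30 → met
Not met: 2, 4, 6

2, 4, 6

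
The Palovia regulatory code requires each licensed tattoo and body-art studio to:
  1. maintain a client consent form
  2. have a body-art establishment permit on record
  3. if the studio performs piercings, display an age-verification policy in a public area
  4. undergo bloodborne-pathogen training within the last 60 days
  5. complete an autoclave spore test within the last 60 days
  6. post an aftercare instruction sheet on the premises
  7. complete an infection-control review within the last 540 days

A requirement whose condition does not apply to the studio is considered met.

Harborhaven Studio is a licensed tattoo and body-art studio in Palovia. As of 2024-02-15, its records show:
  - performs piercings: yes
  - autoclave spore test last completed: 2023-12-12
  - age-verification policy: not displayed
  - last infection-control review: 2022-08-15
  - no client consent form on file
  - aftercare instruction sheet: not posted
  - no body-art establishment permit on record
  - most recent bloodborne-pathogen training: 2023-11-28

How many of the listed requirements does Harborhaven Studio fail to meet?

7

1. client consent form absent → not met
2. body-art establishment permit absent → not met
3. condition 'performs piercings' holds; age-verification policy absent → not met
4. bloodborne-pathogen training 79 days ago vs limit 60 → not met
5. autoclave spore test 65 days ago vs limit 60 → not met
6. aftercare instruction sheet absent → not met
7. infection-control review 549 days ago vs limit 540 → not met
Not met: 7 of 7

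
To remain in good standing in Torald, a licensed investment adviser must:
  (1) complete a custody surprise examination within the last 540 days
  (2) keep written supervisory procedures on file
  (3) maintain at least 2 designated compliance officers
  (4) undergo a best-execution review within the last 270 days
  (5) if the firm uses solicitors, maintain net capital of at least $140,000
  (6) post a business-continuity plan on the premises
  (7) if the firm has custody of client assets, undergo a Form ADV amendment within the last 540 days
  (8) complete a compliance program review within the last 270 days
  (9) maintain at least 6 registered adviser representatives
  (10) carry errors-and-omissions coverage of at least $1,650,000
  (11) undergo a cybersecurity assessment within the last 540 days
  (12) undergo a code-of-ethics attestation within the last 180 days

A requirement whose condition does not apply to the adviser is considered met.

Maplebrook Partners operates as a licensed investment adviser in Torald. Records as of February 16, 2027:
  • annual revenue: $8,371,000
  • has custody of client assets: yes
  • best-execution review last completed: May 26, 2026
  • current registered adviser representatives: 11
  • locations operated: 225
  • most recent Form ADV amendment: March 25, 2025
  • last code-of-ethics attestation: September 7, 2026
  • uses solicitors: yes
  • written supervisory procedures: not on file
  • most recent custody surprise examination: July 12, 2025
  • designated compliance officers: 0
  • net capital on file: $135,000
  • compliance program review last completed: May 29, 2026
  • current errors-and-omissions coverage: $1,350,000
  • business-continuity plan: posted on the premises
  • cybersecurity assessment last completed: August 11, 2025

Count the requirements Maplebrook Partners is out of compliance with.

7

1. custody surprise examination 584 days ago vs limit 540 → not met
2. written supervisory procedures absent → not met
3. designated compliance officers 0 < 2 → not met
4. best-execution review 266 days ago vs limit 270 → met
5. condition 'uses solicitors' holds; net capital $135,000 < $140,000 → not met
6. business-continuity plan present → met
7. condition 'has custody of client assets' holds; Form ADV amendment 693 days ago vs limit 540 → not met
8. compliance program review 263 days ago vs limit 270 → met
9. registered adviser representatives 11 ≥ 6 → met
10. errors-and-omissions coverage $1,350,000 < $1,650,000 → not met
11. cybersecurity assessment 554 days ago vs limit 540 → not met
12. code-of-ethics attestation 162 days ago vs limit 180 → met
Not met: 7 of 12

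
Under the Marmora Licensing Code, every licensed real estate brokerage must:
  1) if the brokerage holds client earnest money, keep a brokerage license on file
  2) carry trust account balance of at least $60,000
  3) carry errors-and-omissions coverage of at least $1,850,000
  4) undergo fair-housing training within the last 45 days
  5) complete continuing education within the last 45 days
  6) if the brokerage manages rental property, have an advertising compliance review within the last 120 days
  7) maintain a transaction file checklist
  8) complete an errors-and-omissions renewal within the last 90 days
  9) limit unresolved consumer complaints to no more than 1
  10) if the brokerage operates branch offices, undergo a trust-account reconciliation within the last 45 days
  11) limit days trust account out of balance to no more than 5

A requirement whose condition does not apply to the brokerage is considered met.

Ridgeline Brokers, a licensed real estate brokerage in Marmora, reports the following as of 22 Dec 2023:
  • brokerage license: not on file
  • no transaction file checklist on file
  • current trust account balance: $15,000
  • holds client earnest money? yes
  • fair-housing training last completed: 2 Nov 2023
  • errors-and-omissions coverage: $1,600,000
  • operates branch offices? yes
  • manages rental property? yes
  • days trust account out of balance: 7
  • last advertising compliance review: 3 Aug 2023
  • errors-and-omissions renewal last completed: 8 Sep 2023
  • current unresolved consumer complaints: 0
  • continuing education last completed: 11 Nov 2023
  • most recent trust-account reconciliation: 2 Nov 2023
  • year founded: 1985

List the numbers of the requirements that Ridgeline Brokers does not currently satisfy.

1, 2, 3, 4, 6, 7, 8, 10, 11

1. condition 'holds client earnest money' holds; brokerage license absent → not met
2. trust account balance $15,000 < $60,000 → not met
3. errors-and-omissions coverage $1,600,000 < $1,850,000 → not met
4. fair-housing training 50 days ago vs limit 45 → not met
5. continuing education 41 days ago vs limit 45 → met
6. condition 'manages rental property' holds; advertising compliance review 141 days ago vs limit 120 → not met
7. transaction file checklist absent → not met
8. errors-and-omissions renewal 105 days ago vs limit 90 → not met
9. unresolved consumer complaints 0 ≤ 1 → met
10. condition 'operates branch offices' holds; trust-account reconciliation 50 days ago vs limit 45 → not met
11. days trust account out of balance 7 > 5 → not met
Not met: 1, 2, 3, 4, 6, 7, 8, 10, 11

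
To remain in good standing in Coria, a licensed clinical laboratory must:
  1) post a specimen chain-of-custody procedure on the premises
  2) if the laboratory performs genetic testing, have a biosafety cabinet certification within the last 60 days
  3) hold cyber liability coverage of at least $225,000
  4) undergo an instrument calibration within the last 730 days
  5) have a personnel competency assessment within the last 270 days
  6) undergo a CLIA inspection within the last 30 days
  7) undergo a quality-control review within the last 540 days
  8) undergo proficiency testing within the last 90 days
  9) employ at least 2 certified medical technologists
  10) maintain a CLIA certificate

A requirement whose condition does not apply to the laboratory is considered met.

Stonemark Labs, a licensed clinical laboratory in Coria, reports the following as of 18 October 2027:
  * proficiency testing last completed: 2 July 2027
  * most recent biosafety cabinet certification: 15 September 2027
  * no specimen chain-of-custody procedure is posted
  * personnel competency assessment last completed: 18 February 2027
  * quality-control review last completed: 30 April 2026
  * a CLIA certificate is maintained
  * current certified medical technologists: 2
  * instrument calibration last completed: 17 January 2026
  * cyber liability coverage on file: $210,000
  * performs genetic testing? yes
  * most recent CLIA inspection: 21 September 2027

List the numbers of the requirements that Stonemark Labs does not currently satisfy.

1, 3, 8

1. specimen chain-of-custody procedure absent → not met
2. condition 'performs genetic testing' holds; biosafety cabinet certification 33 days ago vs limit 60 → met
3. cyber liability coverage $210,000 < $225,000 → not met
4. instrument calibration 639 days ago vs limit 730 → met
5. personnel competency assessment 242 days ago vs limit 270 → met
6. CLIA inspection 27 days ago vs limit 30 → met
7. quality-control review 536 days ago vs limit 540 → met
8. proficiency testing 108 days ago vs limit 90 → not met
9. certified medical technologists 2 ≥ 2 → met
10. CLIA certificate present → met
Not met: 1, 3, 8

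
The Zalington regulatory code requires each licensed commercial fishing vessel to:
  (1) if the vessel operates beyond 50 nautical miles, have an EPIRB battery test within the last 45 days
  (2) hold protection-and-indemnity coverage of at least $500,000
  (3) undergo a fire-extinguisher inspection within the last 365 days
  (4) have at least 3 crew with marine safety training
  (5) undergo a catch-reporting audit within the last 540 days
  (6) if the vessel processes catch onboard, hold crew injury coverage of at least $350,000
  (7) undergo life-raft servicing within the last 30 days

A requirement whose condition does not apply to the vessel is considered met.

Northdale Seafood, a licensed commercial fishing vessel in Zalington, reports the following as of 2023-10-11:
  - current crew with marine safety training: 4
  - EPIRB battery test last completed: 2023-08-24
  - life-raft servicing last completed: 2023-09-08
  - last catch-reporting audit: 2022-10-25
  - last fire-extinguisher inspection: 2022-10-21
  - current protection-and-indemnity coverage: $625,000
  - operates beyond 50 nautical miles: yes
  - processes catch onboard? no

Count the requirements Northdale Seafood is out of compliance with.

2

1. condition 'operates beyond 50 nautical miles' holds; EPIRB battery test 48 days ago vs limit 45 → not met
2. protection-and-indemnity coverage $625,000 ≥ $500,000 → met
3. fire-extinguisher inspection 355 days ago vs limit 365 → met
4. crew with marine safety training 4 ≥ 3 → met
5. catch-reporting audit 351 days ago vs limit 540 → met
6. condition 'processes catch onboard' does not hold → requirement n/a → met
7. life-raft servicing 33 days ago vs limit 30 → not met
Not met: 2 of 7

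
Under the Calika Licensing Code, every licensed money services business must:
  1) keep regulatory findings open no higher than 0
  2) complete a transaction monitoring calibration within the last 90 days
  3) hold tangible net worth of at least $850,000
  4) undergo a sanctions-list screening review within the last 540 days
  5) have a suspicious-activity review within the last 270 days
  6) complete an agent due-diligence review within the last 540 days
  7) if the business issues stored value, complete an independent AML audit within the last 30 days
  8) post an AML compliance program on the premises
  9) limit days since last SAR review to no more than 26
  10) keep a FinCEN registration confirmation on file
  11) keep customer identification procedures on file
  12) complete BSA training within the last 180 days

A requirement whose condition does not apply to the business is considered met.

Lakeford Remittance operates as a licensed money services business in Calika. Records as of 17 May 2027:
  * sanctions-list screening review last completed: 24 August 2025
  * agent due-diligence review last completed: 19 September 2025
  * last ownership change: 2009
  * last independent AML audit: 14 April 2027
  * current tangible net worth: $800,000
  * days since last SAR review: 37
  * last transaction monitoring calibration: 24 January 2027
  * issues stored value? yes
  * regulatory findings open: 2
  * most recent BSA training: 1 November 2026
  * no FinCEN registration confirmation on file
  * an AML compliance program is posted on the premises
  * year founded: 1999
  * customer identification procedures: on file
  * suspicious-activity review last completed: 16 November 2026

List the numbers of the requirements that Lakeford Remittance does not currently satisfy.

1, 2, 3, 4, 6, 7, 9, 10, 12

1. regulatory findings open 2 > 0 → not met
2. transaction monitoring calibration 113 days ago vs limit 90 → not met
3. tangible net worth $800,000 < $850,000 → not met
4. sanctions-list screening review 631 days ago vs limit 540 → not met
5. suspicious-activity review 182 days ago vs limit 270 → met
6. agent due-diligence review 605 days ago vs limit 540 → not met
7. condition 'issues stored value' holds; independent AML audit 33 days ago vs limit 30 → not met
8. AML compliance program present → met
9. days since last SAR review 37 > 26 → not met
10. FinCEN registration confirmation absent → not met
11. customer identification procedures present → met
12. BSA training 197 days ago vs limit 180 → not met
Not met: 1, 2, 3, 4, 6, 7, 9, 10, 12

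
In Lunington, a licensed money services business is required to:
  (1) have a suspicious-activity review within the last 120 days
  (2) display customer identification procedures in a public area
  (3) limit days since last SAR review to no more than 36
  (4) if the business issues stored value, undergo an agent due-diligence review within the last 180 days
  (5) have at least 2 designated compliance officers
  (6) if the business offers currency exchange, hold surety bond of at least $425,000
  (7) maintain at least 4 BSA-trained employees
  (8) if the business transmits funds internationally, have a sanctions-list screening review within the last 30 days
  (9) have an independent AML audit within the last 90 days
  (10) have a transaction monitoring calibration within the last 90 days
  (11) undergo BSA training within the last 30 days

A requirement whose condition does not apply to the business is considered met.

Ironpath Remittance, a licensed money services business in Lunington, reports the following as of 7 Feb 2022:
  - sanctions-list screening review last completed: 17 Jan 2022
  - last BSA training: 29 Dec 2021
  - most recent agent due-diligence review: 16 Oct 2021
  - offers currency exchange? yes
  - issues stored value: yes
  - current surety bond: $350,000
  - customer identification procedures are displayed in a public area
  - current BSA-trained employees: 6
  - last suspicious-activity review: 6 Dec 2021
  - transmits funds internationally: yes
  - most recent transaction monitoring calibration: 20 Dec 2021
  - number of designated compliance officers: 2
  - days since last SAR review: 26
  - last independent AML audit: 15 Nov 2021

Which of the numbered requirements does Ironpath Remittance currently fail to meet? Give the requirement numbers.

1. suspicious-activity review 63 days ago vs limit 120 → met
2. customer identification procedures present → met
3. days since last SAR review 26 ≤ 36 → met
4. condition 'issues stored value' holds; agent due-diligence review 114 days ago vs limit 180 → met
5. designated compliance officers 2 ≥ 2 → met
6. condition 'offers currency exchange' holds; surety bond $350,000 < $425,000 → not met
7. BSA-trained employees 6 ≥ 4 → met
8. condition 'transmits funds internationally' holds; sanctions-list screening review 21 days ago vs limit 30 → met
9. independent AML audit 84 days ago vs limit 90 → met
10. transaction monitoring calibration 49 days ago vs limit 90 → met
11. BSA training 40 days ago vs limit 30 → not met
Not met: 6, 11

6, 11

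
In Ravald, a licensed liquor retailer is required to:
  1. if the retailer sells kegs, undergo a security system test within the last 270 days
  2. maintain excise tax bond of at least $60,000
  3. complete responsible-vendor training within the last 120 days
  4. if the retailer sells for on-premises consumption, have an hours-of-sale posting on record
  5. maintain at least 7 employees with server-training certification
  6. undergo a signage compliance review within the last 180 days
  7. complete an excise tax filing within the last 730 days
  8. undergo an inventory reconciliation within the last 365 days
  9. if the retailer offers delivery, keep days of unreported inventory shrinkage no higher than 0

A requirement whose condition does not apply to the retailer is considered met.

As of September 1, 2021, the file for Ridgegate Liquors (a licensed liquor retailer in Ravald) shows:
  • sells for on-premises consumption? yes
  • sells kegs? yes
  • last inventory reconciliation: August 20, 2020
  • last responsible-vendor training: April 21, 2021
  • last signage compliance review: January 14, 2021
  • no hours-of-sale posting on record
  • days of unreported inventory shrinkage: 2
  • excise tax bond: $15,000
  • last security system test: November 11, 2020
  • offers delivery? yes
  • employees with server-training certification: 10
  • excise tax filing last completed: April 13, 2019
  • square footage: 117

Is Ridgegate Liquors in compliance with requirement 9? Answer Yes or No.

9. condition 'offers delivery' holds; days of unreported inventory shrinkage 2 > 0 → not met

No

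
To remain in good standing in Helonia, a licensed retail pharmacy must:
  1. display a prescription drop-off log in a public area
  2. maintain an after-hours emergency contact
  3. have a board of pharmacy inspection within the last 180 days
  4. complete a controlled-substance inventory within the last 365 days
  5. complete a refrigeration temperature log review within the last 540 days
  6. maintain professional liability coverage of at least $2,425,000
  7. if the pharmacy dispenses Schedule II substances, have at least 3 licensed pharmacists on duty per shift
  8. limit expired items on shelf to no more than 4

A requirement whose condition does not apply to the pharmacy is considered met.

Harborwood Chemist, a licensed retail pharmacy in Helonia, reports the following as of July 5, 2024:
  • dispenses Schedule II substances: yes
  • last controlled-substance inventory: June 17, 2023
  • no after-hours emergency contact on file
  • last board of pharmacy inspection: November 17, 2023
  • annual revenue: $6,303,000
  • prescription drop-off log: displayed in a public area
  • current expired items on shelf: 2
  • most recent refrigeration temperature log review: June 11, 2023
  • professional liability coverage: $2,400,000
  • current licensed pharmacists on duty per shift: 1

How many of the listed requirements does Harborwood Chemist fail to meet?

5

1. prescription drop-off log present → met
2. after-hours emergency contact absent → not met
3. board of pharmacy inspection 231 days ago vs limit 180 → not met
4. controlled-substance inventory 384 days ago vs limit 365 → not met
5. refrigeration temperature log review 390 days ago vs limit 540 → met
6. professional liability coverage $2,400,000 < $2,425,000 → not met
7. condition 'dispenses Schedule II substances' holds; licensed pharmacists on duty per shift 1 < 3 → not met
8. expired items on shelf 2 ≤ 4 → met
Not met: 5 of 8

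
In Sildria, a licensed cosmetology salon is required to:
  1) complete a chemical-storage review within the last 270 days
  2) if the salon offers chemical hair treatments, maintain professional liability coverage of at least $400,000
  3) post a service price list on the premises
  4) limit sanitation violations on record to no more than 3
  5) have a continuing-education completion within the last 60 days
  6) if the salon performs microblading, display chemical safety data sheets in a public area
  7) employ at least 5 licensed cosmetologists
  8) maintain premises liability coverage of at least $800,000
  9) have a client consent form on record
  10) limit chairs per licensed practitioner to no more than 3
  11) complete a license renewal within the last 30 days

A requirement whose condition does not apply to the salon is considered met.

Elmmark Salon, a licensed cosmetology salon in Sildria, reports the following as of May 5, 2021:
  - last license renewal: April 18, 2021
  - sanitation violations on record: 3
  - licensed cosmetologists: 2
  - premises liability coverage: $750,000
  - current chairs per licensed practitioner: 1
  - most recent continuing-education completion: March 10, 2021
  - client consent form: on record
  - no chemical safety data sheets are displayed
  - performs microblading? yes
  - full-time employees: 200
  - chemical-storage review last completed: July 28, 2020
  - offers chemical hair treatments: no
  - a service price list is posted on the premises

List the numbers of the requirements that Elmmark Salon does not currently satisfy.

1, 6, 7, 8

1. chemical-storage review 281 days ago vs limit 270 → not met
2. condition 'offers chemical hair treatments' does not hold → requirement n/a → met
3. service price list present → met
4. sanitation violations on record 3 ≤ 3 → met
5. continuing-education completion 56 days ago vs limit 60 → met
6. condition 'performs microblading' holds; chemical safety data sheets absent → not met
7. licensed cosmetologists 2 < 5 → not met
8. premises liability coverage $750,000 < $800,000 → not met
9. client consent form present → met
10. chairs per licensed practitioner 1 ≤ 3 → met
11. license renewal 17 days ago vs limit 30 → met
Not met: 1, 6, 7, 8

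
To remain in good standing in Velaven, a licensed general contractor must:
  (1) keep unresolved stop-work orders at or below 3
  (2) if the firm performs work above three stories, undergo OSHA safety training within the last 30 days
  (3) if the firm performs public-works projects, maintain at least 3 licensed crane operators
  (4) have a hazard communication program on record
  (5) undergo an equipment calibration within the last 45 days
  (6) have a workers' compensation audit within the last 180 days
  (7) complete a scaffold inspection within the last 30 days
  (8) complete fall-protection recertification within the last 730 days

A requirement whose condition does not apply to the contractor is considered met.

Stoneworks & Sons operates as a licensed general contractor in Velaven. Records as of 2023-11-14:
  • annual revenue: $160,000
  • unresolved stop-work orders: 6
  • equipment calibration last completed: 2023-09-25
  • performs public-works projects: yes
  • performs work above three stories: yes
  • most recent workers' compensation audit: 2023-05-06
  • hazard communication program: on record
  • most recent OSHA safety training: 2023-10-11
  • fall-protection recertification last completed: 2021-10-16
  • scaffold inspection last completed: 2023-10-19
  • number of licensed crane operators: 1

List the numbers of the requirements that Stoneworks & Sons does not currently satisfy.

1. unresolved stop-work orders 6 > 3 → not met
2. condition 'performs work above three stories' holds; OSHA safety training 34 days ago vs limit 30 → not met
3. condition 'performs public-works projects' holds; licensed crane operators 1 < 3 → not met
4. hazard communication program present → met
5. equipment calibration 50 days ago vs limit 45 → not met
6. workers' compensation audit 192 days ago vs limit 180 → not met
7. scaffold inspection 26 days ago vs limit 30 → met
8. fall-protection recertification 759 days ago vs limit 730 → not met
Not met: 1, 2, 3, 5, 6, 8

1, 2, 3, 5, 6, 8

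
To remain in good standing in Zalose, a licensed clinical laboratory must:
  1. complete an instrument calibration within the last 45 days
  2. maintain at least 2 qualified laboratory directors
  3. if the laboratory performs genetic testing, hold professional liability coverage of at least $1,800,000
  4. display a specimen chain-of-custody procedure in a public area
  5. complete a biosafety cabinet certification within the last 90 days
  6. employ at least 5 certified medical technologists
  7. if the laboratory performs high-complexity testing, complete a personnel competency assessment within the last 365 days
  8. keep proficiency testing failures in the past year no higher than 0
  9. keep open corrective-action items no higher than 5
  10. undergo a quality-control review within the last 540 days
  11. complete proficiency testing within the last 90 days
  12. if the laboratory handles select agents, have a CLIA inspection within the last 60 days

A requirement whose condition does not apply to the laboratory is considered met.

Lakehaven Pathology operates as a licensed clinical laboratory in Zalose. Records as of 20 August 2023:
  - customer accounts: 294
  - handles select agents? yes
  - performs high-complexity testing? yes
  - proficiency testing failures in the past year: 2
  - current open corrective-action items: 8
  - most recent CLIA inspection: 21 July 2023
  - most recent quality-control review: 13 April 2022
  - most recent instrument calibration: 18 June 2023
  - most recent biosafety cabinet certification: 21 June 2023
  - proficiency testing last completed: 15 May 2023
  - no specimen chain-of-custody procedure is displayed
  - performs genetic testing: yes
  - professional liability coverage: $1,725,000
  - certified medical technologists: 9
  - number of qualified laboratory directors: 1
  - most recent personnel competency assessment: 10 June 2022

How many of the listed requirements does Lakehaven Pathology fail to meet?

1. instrument calibration 63 days ago vs limit 45 → not met
2. qualified laboratory directors 1 < 2 → not met
3. condition 'performs genetic testing' holds; professional liability coverage $1,725,000 < $1,800,000 → not met
4. specimen chain-of-custody procedure absent → not met
5. biosafety cabinet certification 60 days ago vs limit 90 → met
6. certified medical technologists 9 ≥ 5 → met
7. condition 'performs high-complexity testing' holds; personnel competency assessment 436 days ago vs limit 365 → not met
8. proficiency testing failures in the past year 2 > 0 → not met
9. open corrective-action items 8 > 5 → not met
10. quality-control review 494 days ago vs limit 540 → met
11. proficiency testing 97 days ago vs limit 90 → not met
12. condition 'handles select agents' holds; CLIA inspection 30 days ago vs limit 60 → met
Not met: 8 of 12

8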